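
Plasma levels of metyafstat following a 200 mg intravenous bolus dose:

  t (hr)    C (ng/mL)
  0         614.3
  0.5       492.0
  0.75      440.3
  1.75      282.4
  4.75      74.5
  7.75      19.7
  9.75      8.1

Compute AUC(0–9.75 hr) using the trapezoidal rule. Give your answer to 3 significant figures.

Trapezoidal AUC_0→9.75:
  [0→0.5]: (614.3+492.0)/2 × 0.5 = 276.575
  [0.5→0.75]: (492.0+440.3)/2 × 0.25 = 116.5375
  [0.75→1.75]: (440.3+282.4)/2 × 1 = 361.35
  [1.75→4.75]: (282.4+74.5)/2 × 3 = 535.35
  [4.75→7.75]: (74.5+19.7)/2 × 3 = 141.3
  [7.75→9.75]: (19.7+8.1)/2 × 2 = 27.8
  Sum = 1458.9125 ng/mL·hr

AUC = 1460 ng/mL·hr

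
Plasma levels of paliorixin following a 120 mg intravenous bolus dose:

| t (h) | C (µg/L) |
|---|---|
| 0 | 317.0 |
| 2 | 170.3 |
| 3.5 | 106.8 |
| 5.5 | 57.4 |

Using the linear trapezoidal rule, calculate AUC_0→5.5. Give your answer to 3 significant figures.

Trapezoidal AUC_0→5.5:
  [0→2]: (317.0+170.3)/2 × 2 = 487.3
  [2→3.5]: (170.3+106.8)/2 × 1.5 = 207.825
  [3.5→5.5]: (106.8+57.4)/2 × 2 = 164.2
  Sum = 859.325 µg/L·h

AUC = 859 µg/L·h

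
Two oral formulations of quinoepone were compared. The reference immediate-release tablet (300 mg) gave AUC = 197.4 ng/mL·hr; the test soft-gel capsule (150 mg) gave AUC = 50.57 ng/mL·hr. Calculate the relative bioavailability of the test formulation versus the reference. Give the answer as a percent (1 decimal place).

F_rel = 51.2%

F_rel = (AUC_test/D_test) / (AUC_ref/D_ref)
      = (50.57/150) / (197.4/300)
      = 0.337133 / 0.658 = 0.5124 = 51.24%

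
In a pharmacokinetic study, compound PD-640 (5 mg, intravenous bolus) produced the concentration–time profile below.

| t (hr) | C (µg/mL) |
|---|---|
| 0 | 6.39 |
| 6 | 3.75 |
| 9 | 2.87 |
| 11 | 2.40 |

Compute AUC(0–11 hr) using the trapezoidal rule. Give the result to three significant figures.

AUC = 45.6 µg/mL·hr

Trapezoidal AUC_0→11:
  [0→6]: (6.39+3.75)/2 × 6 = 30.42
  [6→9]: (3.75+2.87)/2 × 3 = 9.93
  [9→11]: (2.87+2.40)/2 × 2 = 5.27
  Sum = 45.62 µg/mL·hr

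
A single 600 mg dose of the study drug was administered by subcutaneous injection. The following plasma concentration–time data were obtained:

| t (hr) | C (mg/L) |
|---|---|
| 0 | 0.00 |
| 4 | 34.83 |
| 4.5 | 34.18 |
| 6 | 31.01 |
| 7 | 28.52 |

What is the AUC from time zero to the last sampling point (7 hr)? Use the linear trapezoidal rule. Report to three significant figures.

AUC = 166 mg/L·hr

Trapezoidal AUC_0→7:
  [0→4]: (0.00+34.83)/2 × 4 = 69.66
  [4→4.5]: (34.83+34.18)/2 × 0.5 = 17.2525
  [4.5→6]: (34.18+31.01)/2 × 1.5 = 48.8925
  [6→7]: (31.01+28.52)/2 × 1 = 29.765
  Sum = 165.57 mg/L·hr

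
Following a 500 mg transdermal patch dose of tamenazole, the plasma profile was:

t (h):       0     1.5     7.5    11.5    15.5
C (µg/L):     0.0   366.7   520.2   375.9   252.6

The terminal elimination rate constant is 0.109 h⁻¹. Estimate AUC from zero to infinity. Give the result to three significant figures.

AUC = 8300 µg/L·h

Trapezoidal AUC_0→15.5:
  [0→1.5]: (0.0+366.7)/2 × 1.5 = 275.025
  [1.5→7.5]: (366.7+520.2)/2 × 6 = 2660.7
  [7.5→11.5]: (520.2+375.9)/2 × 4 = 1792.2
  [11.5→15.5]: (375.9+252.6)/2 × 4 = 1257.0
  Sum = 5984.925 µg/L·h
Extrapolated tail: C_last / k_e = 252.6 / 0.109 = 2317.431
AUC_0→∞ = 5984.925 + 2317.431 = 8302.356 µg/L·h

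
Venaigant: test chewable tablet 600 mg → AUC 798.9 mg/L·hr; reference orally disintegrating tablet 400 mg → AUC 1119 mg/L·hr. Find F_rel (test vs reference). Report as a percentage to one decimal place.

F_rel = (AUC_test/D_test) / (AUC_ref/D_ref)
      = (798.9/600) / (1119/400)
      = 1.3315 / 2.7975 = 0.4760 = 47.60%

F_rel = 47.6%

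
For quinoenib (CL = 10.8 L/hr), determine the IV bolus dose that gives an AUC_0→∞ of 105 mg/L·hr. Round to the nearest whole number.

Dose = 1134 mg

Dose_iv = CL × AUC_0→∞
     = 10.8 × 105 = 1134 mg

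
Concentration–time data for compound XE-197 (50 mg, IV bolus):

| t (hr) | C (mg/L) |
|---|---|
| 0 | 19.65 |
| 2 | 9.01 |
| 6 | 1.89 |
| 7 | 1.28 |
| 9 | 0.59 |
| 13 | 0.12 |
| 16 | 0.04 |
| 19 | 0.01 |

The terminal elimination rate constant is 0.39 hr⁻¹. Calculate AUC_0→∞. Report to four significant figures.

AUC = 55.68 mg/L·hr

Trapezoidal AUC_0→19:
  [0→2]: (19.65+9.01)/2 × 2 = 28.66
  [2→6]: (9.01+1.89)/2 × 4 = 21.8
  [6→7]: (1.89+1.28)/2 × 1 = 1.585
  [7→9]: (1.28+0.59)/2 × 2 = 1.87
  [9→13]: (0.59+0.12)/2 × 4 = 1.42
  [13→16]: (0.12+0.04)/2 × 3 = 0.24
  [16→19]: (0.04+0.01)/2 × 3 = 0.075
  Sum = 55.65 mg/L·hr
Extrapolated tail: C_last / k_e = 0.01 / 0.39 = 0.026
AUC_0→∞ = 55.65 + 0.026 = 55.676 mg/L·hr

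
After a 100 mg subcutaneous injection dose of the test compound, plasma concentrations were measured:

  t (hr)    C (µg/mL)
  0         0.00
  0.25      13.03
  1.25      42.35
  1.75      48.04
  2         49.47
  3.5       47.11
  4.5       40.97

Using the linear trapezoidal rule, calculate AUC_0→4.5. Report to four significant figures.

AUC = 180.6 µg/mL·hr

Trapezoidal AUC_0→4.5:
  [0→0.25]: (0.00+13.03)/2 × 0.25 = 1.62875
  [0.25→1.25]: (13.03+42.35)/2 × 1 = 27.69
  [1.25→1.75]: (42.35+48.04)/2 × 0.5 = 22.5975
  [1.75→2]: (48.04+49.47)/2 × 0.25 = 12.18875
  [2→3.5]: (49.47+47.11)/2 × 1.5 = 72.435
  [3.5→4.5]: (47.11+40.97)/2 × 1 = 44.04
  Sum = 180.58 µg/mL·hr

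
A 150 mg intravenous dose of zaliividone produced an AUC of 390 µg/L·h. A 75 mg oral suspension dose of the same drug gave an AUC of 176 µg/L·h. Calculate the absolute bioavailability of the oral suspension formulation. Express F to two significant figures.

F = (AUC_ev / D_ev) / (AUC_iv / D_iv)
  = (176/75) / (390/150)
  = 2.34667 / 2.6 = 0.9026

F = 0.90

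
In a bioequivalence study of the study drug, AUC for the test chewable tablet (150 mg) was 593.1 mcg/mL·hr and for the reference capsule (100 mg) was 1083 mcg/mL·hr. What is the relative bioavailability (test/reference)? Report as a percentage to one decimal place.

F_rel = 36.5%

F_rel = (AUC_test/D_test) / (AUC_ref/D_ref)
      = (593.1/150) / (1083/100)
      = 3.954 / 10.83 = 0.3651 = 36.51%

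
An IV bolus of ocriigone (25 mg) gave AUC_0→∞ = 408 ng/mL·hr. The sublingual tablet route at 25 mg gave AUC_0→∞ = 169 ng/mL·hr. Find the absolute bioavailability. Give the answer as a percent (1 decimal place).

F = (AUC_ev / D_ev) / (AUC_iv / D_iv)
  = (169/25) / (408/25)
  = 6.76 / 16.32 = 0.4142
  = 41.42%

F = 41.4%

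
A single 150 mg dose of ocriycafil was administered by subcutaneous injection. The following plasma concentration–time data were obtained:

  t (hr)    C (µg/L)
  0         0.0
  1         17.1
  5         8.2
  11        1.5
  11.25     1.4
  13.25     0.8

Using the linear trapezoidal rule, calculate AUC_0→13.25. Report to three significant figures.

AUC = 90.8 µg/L·hr

Trapezoidal AUC_0→13.25:
  [0→1]: (0.0+17.1)/2 × 1 = 8.55
  [1→5]: (17.1+8.2)/2 × 4 = 50.6
  [5→11]: (8.2+1.5)/2 × 6 = 29.1
  [11→11.25]: (1.5+1.4)/2 × 0.25 = 0.3625
  [11.25→13.25]: (1.4+0.8)/2 × 2 = 2.2
  Sum = 90.8125 µg/L·hr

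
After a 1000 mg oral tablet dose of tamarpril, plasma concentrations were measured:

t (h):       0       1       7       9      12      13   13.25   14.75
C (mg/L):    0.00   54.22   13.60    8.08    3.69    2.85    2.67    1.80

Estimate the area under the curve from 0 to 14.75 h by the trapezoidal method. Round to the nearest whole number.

Trapezoidal AUC_0→14.75:
  [0→1]: (0.00+54.22)/2 × 1 = 27.11
  [1→7]: (54.22+13.60)/2 × 6 = 203.46
  [7→9]: (13.60+8.08)/2 × 2 = 21.68
  [9→12]: (8.08+3.69)/2 × 3 = 17.655
  [12→13]: (3.69+2.85)/2 × 1 = 3.27
  [13→13.25]: (2.85+2.67)/2 × 0.25 = 0.69
  [13.25→14.75]: (2.67+1.80)/2 × 1.5 = 3.3525
  Sum = 277.2175 mg/L·h

AUC = 277 mg/L·h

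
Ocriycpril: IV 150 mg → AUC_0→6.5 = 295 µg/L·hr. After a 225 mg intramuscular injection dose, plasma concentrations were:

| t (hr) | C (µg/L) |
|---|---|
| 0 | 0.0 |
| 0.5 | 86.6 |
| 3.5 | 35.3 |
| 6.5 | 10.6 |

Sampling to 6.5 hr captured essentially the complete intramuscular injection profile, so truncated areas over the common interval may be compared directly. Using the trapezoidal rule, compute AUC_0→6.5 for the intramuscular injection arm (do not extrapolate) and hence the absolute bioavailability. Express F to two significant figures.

F = 0.62

Trapezoidal AUC_0→6.5 (intramuscular injection):
  [0→0.5]: (0.0+86.6)/2 × 0.5 = 21.65
  [0.5→3.5]: (86.6+35.3)/2 × 3 = 182.85
  [3.5→6.5]: (35.3+10.6)/2 × 3 = 68.85
  Sum = 273.35 µg/L·hr
F = (AUC_ev/D_ev)/(AUC_iv/D_iv) = (273.35/225)/(295/150) = 1.21489/1.96667 = 0.6177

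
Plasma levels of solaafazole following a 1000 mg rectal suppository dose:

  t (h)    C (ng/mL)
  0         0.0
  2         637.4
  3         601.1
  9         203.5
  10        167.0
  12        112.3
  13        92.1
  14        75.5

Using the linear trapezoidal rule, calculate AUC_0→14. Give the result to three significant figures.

Trapezoidal AUC_0→14:
  [0→2]: (0.0+637.4)/2 × 2 = 637.4
  [2→3]: (637.4+601.1)/2 × 1 = 619.25
  [3→9]: (601.1+203.5)/2 × 6 = 2413.8
  [9→10]: (203.5+167.0)/2 × 1 = 185.25
  [10→12]: (167.0+112.3)/2 × 2 = 279.3
  [12→13]: (112.3+92.1)/2 × 1 = 102.2
  [13→14]: (92.1+75.5)/2 × 1 = 83.8
  Sum = 4321.0 ng/mL·h

AUC = 4320 ng/mL·h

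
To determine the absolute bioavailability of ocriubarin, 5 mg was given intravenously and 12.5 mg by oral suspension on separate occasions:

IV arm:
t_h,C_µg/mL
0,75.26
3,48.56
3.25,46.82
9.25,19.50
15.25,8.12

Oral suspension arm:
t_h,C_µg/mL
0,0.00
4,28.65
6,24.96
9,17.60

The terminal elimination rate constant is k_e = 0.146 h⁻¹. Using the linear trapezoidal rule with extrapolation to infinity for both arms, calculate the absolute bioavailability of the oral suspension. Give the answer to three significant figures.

Trapezoidal AUC_0→15.25 (IV):
  [0→3]: (75.26+48.56)/2 × 3 = 185.73
  [3→3.25]: (48.56+46.82)/2 × 0.25 = 11.9225
  [3.25→9.25]: (46.82+19.50)/2 × 6 = 198.96
  [9.25→15.25]: (19.50+8.12)/2 × 6 = 82.86
  Sum = 479.4725 µg/mL·h
IV tail: 8.12/0.146 = 55.616; AUC_iv,0→∞ = 479.4725 + 55.616 = 535.0885 µg/mL·h
Trapezoidal AUC_0→9 (oral suspension):
  [0→4]: (0.00+28.65)/2 × 4 = 57.3
  [4→6]: (28.65+24.96)/2 × 2 = 53.61
  [6→9]: (24.96+17.60)/2 × 3 = 63.84
  Sum = 174.75 µg/mL·h
oral suspension tail: 17.60/0.146 = 120.548; AUC_ev,0→∞ = 174.75 + 120.548 = 295.298 µg/mL·h
F = (AUC_ev/D_ev)/(AUC_iv/D_iv) = (295.298/12.5)/(535.0885/5) = 23.62384/107.0177 = 0.2207

F = 0.221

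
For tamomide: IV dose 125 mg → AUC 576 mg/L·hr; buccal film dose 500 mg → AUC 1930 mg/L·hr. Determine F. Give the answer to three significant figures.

F = (AUC_ev / D_ev) / (AUC_iv / D_iv)
  = (1930/500) / (576/125)
  = 3.86 / 4.608 = 0.8377

F = 0.838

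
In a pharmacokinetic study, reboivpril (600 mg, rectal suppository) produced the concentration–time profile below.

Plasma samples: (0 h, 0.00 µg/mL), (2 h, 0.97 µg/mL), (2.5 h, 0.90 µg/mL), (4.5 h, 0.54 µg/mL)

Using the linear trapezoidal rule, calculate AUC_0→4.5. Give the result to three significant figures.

Trapezoidal AUC_0→4.5:
  [0→2]: (0.00+0.97)/2 × 2 = 0.97
  [2→2.5]: (0.97+0.90)/2 × 0.5 = 0.4675
  [2.5→4.5]: (0.90+0.54)/2 × 2 = 1.44
  Sum = 2.8775 µg/mL·h

AUC = 2.88 µg/mL·h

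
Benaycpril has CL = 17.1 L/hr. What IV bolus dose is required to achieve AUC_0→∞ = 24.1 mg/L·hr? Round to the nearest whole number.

Dose_iv = CL × AUC_0→∞
     = 17.1 × 24.1 = 412.11 mg

Dose = 412 mg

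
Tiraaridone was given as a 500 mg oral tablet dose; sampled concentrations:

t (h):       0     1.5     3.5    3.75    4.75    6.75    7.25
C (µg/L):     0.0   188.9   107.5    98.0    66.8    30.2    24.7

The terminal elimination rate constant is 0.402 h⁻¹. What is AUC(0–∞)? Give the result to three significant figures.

AUC = 718 µg/L·h

Trapezoidal AUC_0→7.25:
  [0→1.5]: (0.0+188.9)/2 × 1.5 = 141.675
  [1.5→3.5]: (188.9+107.5)/2 × 2 = 296.4
  [3.5→3.75]: (107.5+98.0)/2 × 0.25 = 25.6875
  [3.75→4.75]: (98.0+66.8)/2 × 1 = 82.4
  [4.75→6.75]: (66.8+30.2)/2 × 2 = 97.0
  [6.75→7.25]: (30.2+24.7)/2 × 0.5 = 13.725
  Sum = 656.8875 µg/L·h
Extrapolated tail: C_last / k_e = 24.7 / 0.402 = 61.443
AUC_0→∞ = 656.8875 + 61.443 = 718.3305 µg/L·h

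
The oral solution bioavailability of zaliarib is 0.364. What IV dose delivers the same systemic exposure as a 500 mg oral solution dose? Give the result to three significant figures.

Systemic exposure from an extravascular dose = F × D_ev, so the equivalent IV dose is F × D_ev.
D_iv = F × D_ev = 0.364 × 500 = 182 mg

D_iv = 182 mg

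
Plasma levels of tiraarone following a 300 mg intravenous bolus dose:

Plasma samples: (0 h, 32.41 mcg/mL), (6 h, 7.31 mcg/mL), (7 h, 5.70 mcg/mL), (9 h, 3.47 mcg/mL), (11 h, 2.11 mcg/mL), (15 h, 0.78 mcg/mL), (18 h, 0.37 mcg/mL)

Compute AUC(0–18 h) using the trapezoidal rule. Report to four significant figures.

Trapezoidal AUC_0→18:
  [0→6]: (32.41+7.31)/2 × 6 = 119.16
  [6→7]: (7.31+5.70)/2 × 1 = 6.505
  [7→9]: (5.70+3.47)/2 × 2 = 9.17
  [9→11]: (3.47+2.11)/2 × 2 = 5.58
  [11→15]: (2.11+0.78)/2 × 4 = 5.78
  [15→18]: (0.78+0.37)/2 × 3 = 1.725
  Sum = 147.92 mcg/mL·h

AUC = 147.9 mcg/mL·h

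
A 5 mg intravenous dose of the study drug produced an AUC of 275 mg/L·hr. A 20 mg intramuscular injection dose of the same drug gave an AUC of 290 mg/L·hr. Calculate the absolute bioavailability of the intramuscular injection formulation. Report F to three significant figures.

F = (AUC_ev / D_ev) / (AUC_iv / D_iv)
  = (290/20) / (275/5)
  = 14.5 / 55 = 0.2636

F = 0.264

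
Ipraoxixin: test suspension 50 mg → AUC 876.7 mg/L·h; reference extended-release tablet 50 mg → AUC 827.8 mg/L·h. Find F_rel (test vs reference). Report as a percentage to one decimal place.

F_rel = (AUC_test/D_test) / (AUC_ref/D_ref)
      = (876.7/50) / (827.8/50)
      = 17.534 / 16.556 = 1.0591 = 105.91%

F_rel = 105.9%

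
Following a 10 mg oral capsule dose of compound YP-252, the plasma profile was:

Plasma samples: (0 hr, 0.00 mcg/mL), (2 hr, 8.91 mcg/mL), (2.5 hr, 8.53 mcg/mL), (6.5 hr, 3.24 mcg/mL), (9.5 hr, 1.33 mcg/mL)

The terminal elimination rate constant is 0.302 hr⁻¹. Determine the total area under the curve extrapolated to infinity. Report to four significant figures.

Trapezoidal AUC_0→9.5:
  [0→2]: (0.00+8.91)/2 × 2 = 8.91
  [2→2.5]: (8.91+8.53)/2 × 0.5 = 4.36
  [2.5→6.5]: (8.53+3.24)/2 × 4 = 23.54
  [6.5→9.5]: (3.24+1.33)/2 × 3 = 6.855
  Sum = 43.665 mcg/mL·hr
Extrapolated tail: C_last / k_e = 1.33 / 0.302 = 4.404
AUC_0→∞ = 43.665 + 4.404 = 48.069 mcg/mL·hr

AUC = 48.07 mcg/mL·hr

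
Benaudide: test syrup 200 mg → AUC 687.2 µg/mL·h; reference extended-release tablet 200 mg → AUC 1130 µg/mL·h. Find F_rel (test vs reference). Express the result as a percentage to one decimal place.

F_rel = (AUC_test/D_test) / (AUC_ref/D_ref)
      = (687.2/200) / (1130/200)
      = 3.436 / 5.65 = 0.6081 = 60.81%

F_rel = 60.8%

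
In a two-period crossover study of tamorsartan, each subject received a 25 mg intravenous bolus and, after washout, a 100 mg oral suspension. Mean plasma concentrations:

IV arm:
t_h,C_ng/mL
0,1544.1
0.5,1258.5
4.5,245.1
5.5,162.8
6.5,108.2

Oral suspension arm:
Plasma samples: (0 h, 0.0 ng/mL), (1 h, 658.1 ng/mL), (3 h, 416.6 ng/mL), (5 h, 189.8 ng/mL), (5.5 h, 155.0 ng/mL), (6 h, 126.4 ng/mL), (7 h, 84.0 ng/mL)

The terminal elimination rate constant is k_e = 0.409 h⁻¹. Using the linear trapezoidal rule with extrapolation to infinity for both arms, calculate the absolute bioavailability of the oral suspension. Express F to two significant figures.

Trapezoidal AUC_0→6.5 (IV):
  [0→0.5]: (1544.1+1258.5)/2 × 0.5 = 700.65
  [0.5→4.5]: (1258.5+245.1)/2 × 4 = 3007.2
  [4.5→5.5]: (245.1+162.8)/2 × 1 = 203.95
  [5.5→6.5]: (162.8+108.2)/2 × 1 = 135.5
  Sum = 4047.3 ng/mL·h
IV tail: 108.2/0.409 = 264.548; AUC_iv,0→∞ = 4047.3 + 264.548 = 4311.848 ng/mL·h
Trapezoidal AUC_0→7 (oral suspension):
  [0→1]: (0.0+658.1)/2 × 1 = 329.05
  [1→3]: (658.1+416.6)/2 × 2 = 1074.7
  [3→5]: (416.6+189.8)/2 × 2 = 606.4
  [5→5.5]: (189.8+155.0)/2 × 0.5 = 86.2
  [5.5→6]: (155.0+126.4)/2 × 0.5 = 70.35
  [6→7]: (126.4+84.0)/2 × 1 = 105.2
  Sum = 2271.9 ng/mL·h
oral suspension tail: 84.0/0.409 = 205.379; AUC_ev,0→∞ = 2271.9 + 205.379 = 2477.279 ng/mL·h
F = (AUC_ev/D_ev)/(AUC_iv/D_iv) = (2477.279/100)/(4311.848/25) = 24.77279/172.47392 = 0.1436

F = 0.14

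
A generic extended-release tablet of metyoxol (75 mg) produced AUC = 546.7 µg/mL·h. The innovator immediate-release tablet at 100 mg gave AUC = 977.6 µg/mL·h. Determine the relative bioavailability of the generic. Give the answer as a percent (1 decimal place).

F_rel = 74.6%

F_rel = (AUC_test/D_test) / (AUC_ref/D_ref)
      = (546.7/75) / (977.6/100)
      = 7.28933 / 9.776 = 0.7456 = 74.56%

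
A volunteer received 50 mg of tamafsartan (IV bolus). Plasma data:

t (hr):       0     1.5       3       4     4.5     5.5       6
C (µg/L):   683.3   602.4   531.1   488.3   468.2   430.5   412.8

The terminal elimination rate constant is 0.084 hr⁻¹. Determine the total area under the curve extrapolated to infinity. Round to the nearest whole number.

Trapezoidal AUC_0→6:
  [0→1.5]: (683.3+602.4)/2 × 1.5 = 964.275
  [1.5→3]: (602.4+531.1)/2 × 1.5 = 850.125
  [3→4]: (531.1+488.3)/2 × 1 = 509.7
  [4→4.5]: (488.3+468.2)/2 × 0.5 = 239.125
  [4.5→5.5]: (468.2+430.5)/2 × 1 = 449.35
  [5.5→6]: (430.5+412.8)/2 × 0.5 = 210.825
  Sum = 3223.4 µg/L·hr
Extrapolated tail: C_last / k_e = 412.8 / 0.084 = 4914.286
AUC_0→∞ = 3223.4 + 4914.286 = 8137.686 µg/L·hr

AUC = 8138 µg/L·hr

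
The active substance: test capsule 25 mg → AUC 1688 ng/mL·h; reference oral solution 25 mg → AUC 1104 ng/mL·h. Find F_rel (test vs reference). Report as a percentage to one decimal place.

F_rel = 152.9%

F_rel = (AUC_test/D_test) / (AUC_ref/D_ref)
      = (1688/25) / (1104/25)
      = 67.52 / 44.16 = 1.5290 = 152.90%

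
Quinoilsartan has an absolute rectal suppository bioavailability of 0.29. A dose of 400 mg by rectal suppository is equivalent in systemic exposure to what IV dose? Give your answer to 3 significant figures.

Systemic exposure from an extravascular dose = F × D_ev, so the equivalent IV dose is F × D_ev.
D_iv = F × D_ev = 0.29 × 400 = 116 mg

D_iv = 116 mg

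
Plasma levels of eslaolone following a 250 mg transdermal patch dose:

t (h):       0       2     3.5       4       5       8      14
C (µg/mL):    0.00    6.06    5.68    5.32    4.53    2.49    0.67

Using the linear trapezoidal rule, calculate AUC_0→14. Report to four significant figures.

Trapezoidal AUC_0→14:
  [0→2]: (0.00+6.06)/2 × 2 = 6.06
  [2→3.5]: (6.06+5.68)/2 × 1.5 = 8.805
  [3.5→4]: (5.68+5.32)/2 × 0.5 = 2.75
  [4→5]: (5.32+4.53)/2 × 1 = 4.925
  [5→8]: (4.53+2.49)/2 × 3 = 10.53
  [8→14]: (2.49+0.67)/2 × 6 = 9.48
  Sum = 42.55 µg/mL·h

AUC = 42.55 µg/mL·h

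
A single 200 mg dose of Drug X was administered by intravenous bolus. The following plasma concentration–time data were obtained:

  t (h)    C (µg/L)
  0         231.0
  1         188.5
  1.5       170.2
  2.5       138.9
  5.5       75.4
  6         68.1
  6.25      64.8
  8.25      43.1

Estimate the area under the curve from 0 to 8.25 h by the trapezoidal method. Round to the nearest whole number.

AUC = 936 µg/L·h

Trapezoidal AUC_0→8.25:
  [0→1]: (231.0+188.5)/2 × 1 = 209.75
  [1→1.5]: (188.5+170.2)/2 × 0.5 = 89.675
  [1.5→2.5]: (170.2+138.9)/2 × 1 = 154.55
  [2.5→5.5]: (138.9+75.4)/2 × 3 = 321.45
  [5.5→6]: (75.4+68.1)/2 × 0.5 = 35.875
  [6→6.25]: (68.1+64.8)/2 × 0.25 = 16.6125
  [6.25→8.25]: (64.8+43.1)/2 × 2 = 107.9
  Sum = 935.8125 µg/L·h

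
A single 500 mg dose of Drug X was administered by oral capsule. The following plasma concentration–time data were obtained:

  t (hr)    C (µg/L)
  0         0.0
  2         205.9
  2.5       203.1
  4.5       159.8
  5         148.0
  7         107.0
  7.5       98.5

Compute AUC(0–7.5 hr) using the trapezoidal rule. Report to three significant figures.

AUC = 1050 µg/L·hr

Trapezoidal AUC_0→7.5:
  [0→2]: (0.0+205.9)/2 × 2 = 205.9
  [2→2.5]: (205.9+203.1)/2 × 0.5 = 102.25
  [2.5→4.5]: (203.1+159.8)/2 × 2 = 362.9
  [4.5→5]: (159.8+148.0)/2 × 0.5 = 76.95
  [5→7]: (148.0+107.0)/2 × 2 = 255.0
  [7→7.5]: (107.0+98.5)/2 × 0.5 = 51.375
  Sum = 1054.375 µg/L·hr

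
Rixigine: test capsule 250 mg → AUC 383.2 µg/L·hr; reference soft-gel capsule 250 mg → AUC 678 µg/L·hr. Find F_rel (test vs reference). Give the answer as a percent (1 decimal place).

F_rel = 56.5%

F_rel = (AUC_test/D_test) / (AUC_ref/D_ref)
      = (383.2/250) / (678/250)
      = 1.5328 / 2.712 = 0.5652 = 56.52%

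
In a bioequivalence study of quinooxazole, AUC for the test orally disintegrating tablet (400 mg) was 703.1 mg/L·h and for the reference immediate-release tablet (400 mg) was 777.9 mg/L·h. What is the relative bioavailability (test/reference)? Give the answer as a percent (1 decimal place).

F_rel = (AUC_test/D_test) / (AUC_ref/D_ref)
      = (703.1/400) / (777.9/400)
      = 1.75775 / 1.94475 = 0.9038 = 90.38%

F_rel = 90.4%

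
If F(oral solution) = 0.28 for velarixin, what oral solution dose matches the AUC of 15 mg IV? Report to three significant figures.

D_oral = 53.6 mg

For equal systemic exposure: F × D_ev = D_iv
D_ev = D_iv / F = 15 / 0.28 = 53.5714 mg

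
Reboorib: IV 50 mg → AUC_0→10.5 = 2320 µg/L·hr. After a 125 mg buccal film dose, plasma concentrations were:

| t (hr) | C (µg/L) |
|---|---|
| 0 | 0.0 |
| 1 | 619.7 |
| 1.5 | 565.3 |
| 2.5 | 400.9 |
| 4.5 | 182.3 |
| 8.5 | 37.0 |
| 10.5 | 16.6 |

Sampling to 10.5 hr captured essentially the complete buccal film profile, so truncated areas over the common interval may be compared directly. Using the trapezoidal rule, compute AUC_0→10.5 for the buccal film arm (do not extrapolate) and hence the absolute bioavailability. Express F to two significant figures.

F = 0.37

Trapezoidal AUC_0→10.5 (buccal film):
  [0→1]: (0.0+619.7)/2 × 1 = 309.85
  [1→1.5]: (619.7+565.3)/2 × 0.5 = 296.25
  [1.5→2.5]: (565.3+400.9)/2 × 1 = 483.1
  [2.5→4.5]: (400.9+182.3)/2 × 2 = 583.2
  [4.5→8.5]: (182.3+37.0)/2 × 4 = 438.6
  [8.5→10.5]: (37.0+16.6)/2 × 2 = 53.6
  Sum = 2164.6 µg/L·hr
F = (AUC_ev/D_ev)/(AUC_iv/D_iv) = (2164.6/125)/(2320/50) = 17.3168/46.4 = 0.3732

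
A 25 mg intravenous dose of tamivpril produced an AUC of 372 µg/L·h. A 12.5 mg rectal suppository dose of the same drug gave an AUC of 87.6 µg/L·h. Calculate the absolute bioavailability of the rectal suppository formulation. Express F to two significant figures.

F = 0.47

F = (AUC_ev / D_ev) / (AUC_iv / D_iv)
  = (87.6/12.5) / (372/25)
  = 7.008 / 14.88 = 0.4710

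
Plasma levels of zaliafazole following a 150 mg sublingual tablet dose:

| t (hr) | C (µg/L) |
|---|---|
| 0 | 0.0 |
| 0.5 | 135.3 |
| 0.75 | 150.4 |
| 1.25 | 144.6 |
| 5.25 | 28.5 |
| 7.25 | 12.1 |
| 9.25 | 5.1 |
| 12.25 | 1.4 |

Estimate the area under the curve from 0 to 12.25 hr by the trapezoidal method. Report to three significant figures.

Trapezoidal AUC_0→12.25:
  [0→0.5]: (0.0+135.3)/2 × 0.5 = 33.825
  [0.5→0.75]: (135.3+150.4)/2 × 0.25 = 35.7125
  [0.75→1.25]: (150.4+144.6)/2 × 0.5 = 73.75
  [1.25→5.25]: (144.6+28.5)/2 × 4 = 346.2
  [5.25→7.25]: (28.5+12.1)/2 × 2 = 40.6
  [7.25→9.25]: (12.1+5.1)/2 × 2 = 17.2
  [9.25→12.25]: (5.1+1.4)/2 × 3 = 9.75
  Sum = 557.0375 µg/L·hr

AUC = 557 µg/L·hr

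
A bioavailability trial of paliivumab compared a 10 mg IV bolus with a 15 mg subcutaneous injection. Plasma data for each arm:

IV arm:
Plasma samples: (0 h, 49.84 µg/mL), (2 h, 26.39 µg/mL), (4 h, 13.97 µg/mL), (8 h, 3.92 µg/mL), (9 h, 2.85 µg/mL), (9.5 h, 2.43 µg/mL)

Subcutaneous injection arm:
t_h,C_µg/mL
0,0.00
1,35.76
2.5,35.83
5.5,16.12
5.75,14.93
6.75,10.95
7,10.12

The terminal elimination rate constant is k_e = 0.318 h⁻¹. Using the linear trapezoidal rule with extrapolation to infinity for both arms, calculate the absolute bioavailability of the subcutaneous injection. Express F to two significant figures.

F = 0.81

Trapezoidal AUC_0→9.5 (IV):
  [0→2]: (49.84+26.39)/2 × 2 = 76.23
  [2→4]: (26.39+13.97)/2 × 2 = 40.36
  [4→8]: (13.97+3.92)/2 × 4 = 35.78
  [8→9]: (3.92+2.85)/2 × 1 = 3.385
  [9→9.5]: (2.85+2.43)/2 × 0.5 = 1.32
  Sum = 157.075 µg/mL·h
IV tail: 2.43/0.318 = 7.642; AUC_iv,0→∞ = 157.075 + 7.642 = 164.717 µg/mL·h
Trapezoidal AUC_0→7 (subcutaneous injection):
  [0→1]: (0.00+35.76)/2 × 1 = 17.88
  [1→2.5]: (35.76+35.83)/2 × 1.5 = 53.6925
  [2.5→5.5]: (35.83+16.12)/2 × 3 = 77.925
  [5.5→5.75]: (16.12+14.93)/2 × 0.25 = 3.88125
  [5.75→6.75]: (14.93+10.95)/2 × 1 = 12.94
  [6.75→7]: (10.95+10.12)/2 × 0.25 = 2.63375
  Sum = 168.9525 µg/mL·h
subcutaneous injection tail: 10.12/0.318 = 31.824; AUC_ev,0→∞ = 168.9525 + 31.824 = 200.7765 µg/mL·h
F = (AUC_ev/D_ev)/(AUC_iv/D_iv) = (200.7765/15)/(164.717/10) = 13.3851/16.4717 = 0.8126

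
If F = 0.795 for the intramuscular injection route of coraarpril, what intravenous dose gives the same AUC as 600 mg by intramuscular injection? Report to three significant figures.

Systemic exposure from an extravascular dose = F × D_ev, so the equivalent IV dose is F × D_ev.
D_iv = F × D_ev = 0.795 × 600 = 477 mg

D_iv = 477 mg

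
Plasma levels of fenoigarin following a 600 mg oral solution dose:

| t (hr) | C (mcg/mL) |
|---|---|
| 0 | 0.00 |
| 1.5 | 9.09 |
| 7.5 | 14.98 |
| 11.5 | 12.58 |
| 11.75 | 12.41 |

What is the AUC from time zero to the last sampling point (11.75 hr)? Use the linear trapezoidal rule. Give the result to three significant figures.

Trapezoidal AUC_0→11.75:
  [0→1.5]: (0.00+9.09)/2 × 1.5 = 6.8175
  [1.5→7.5]: (9.09+14.98)/2 × 6 = 72.21
  [7.5→11.5]: (14.98+12.58)/2 × 4 = 55.12
  [11.5→11.75]: (12.58+12.41)/2 × 0.25 = 3.12375
  Sum = 137.27125 mcg/mL·hr

AUC = 137 mcg/mL·hr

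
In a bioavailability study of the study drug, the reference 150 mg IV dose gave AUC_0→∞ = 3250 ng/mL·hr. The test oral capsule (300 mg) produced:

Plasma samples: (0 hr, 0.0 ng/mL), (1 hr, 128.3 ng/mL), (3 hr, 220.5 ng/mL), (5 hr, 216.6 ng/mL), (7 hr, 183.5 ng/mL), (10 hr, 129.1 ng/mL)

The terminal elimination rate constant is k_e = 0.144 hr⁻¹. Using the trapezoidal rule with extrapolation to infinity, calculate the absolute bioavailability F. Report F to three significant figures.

Trapezoidal AUC_0→10 (oral capsule):
  [0→1]: (0.0+128.3)/2 × 1 = 64.15
  [1→3]: (128.3+220.5)/2 × 2 = 348.8
  [3→5]: (220.5+216.6)/2 × 2 = 437.1
  [5→7]: (216.6+183.5)/2 × 2 = 400.1
  [7→10]: (183.5+129.1)/2 × 3 = 468.9
  Sum = 1719.05 ng/mL·hr
Tail: C_last/k_e = 129.1/0.144 = 896.528
AUC_0→∞ (oral capsule) = 1719.05 + 896.528 = 2615.578 ng/mL·hr
F = (AUC_ev/D_ev)/(AUC_iv/D_iv) = (2615.578/300)/(3250/150) = 8.71859/21.6667 = 0.4024

F = 0.402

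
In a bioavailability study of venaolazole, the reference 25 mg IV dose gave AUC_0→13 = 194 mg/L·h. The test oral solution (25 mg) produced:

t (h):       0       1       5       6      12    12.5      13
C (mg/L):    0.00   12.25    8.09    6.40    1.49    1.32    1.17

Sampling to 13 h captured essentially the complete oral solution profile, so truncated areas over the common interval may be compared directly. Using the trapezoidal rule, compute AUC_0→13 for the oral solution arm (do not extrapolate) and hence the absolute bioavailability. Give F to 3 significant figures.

Trapezoidal AUC_0→13 (oral solution):
  [0→1]: (0.00+12.25)/2 × 1 = 6.125
  [1→5]: (12.25+8.09)/2 × 4 = 40.68
  [5→6]: (8.09+6.40)/2 × 1 = 7.245
  [6→12]: (6.40+1.49)/2 × 6 = 23.67
  [12→12.5]: (1.49+1.32)/2 × 0.5 = 0.7025
  [12.5→13]: (1.32+1.17)/2 × 0.5 = 0.6225
  Sum = 79.045 mg/L·h
F = (AUC_ev/D_ev)/(AUC_iv/D_iv) = (79.045/25)/(194/25) = 3.1618/7.76 = 0.4074

F = 0.407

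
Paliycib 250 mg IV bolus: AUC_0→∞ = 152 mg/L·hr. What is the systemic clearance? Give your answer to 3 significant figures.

CL = 1.64 L/hr

CL = Dose_iv / AUC_0→∞
   = 250 / 152 = 1.64474 L/hr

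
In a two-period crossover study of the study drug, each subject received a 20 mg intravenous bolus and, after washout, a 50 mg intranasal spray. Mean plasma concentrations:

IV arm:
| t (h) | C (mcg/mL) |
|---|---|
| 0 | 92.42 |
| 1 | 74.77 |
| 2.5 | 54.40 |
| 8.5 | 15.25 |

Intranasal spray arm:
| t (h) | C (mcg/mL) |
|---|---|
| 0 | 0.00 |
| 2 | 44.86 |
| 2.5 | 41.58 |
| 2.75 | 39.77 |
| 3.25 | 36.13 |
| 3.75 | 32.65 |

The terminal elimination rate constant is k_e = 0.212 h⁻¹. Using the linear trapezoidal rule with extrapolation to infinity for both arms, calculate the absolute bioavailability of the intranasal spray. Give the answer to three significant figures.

F = 0.231

Trapezoidal AUC_0→8.5 (IV):
  [0→1]: (92.42+74.77)/2 × 1 = 83.595
  [1→2.5]: (74.77+54.40)/2 × 1.5 = 96.8775
  [2.5→8.5]: (54.40+15.25)/2 × 6 = 208.95
  Sum = 389.4225 mcg/mL·h
IV tail: 15.25/0.212 = 71.934; AUC_iv,0→∞ = 389.4225 + 71.934 = 461.3565 mcg/mL·h
Trapezoidal AUC_0→3.75 (intranasal spray):
  [0→2]: (0.00+44.86)/2 × 2 = 44.86
  [2→2.5]: (44.86+41.58)/2 × 0.5 = 21.61
  [2.5→2.75]: (41.58+39.77)/2 × 0.25 = 10.16875
  [2.75→3.25]: (39.77+36.13)/2 × 0.5 = 18.975
  [3.25→3.75]: (36.13+32.65)/2 × 0.5 = 17.195
  Sum = 112.80875 mcg/mL·h
intranasal spray tail: 32.65/0.212 = 154.009; AUC_ev,0→∞ = 112.80875 + 154.009 = 266.81775 mcg/mL·h
F = (AUC_ev/D_ev)/(AUC_iv/D_iv) = (266.81775/50)/(461.3565/20) = 5.336355/23.067825 = 0.2313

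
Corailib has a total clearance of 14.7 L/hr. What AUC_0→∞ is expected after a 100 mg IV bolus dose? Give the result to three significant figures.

AUC_0→∞ = Dose_iv / CL
        = 100 / 14.7 = 6.80272 mg/L·hr

AUC = 6.80 mg/L·hr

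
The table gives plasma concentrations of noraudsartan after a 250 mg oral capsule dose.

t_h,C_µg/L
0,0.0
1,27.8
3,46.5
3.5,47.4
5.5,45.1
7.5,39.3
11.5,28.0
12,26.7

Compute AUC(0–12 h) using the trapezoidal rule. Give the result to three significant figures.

Trapezoidal AUC_0→12:
  [0→1]: (0.0+27.8)/2 × 1 = 13.9
  [1→3]: (27.8+46.5)/2 × 2 = 74.3
  [3→3.5]: (46.5+47.4)/2 × 0.5 = 23.475
  [3.5→5.5]: (47.4+45.1)/2 × 2 = 92.5
  [5.5→7.5]: (45.1+39.3)/2 × 2 = 84.4
  [7.5→11.5]: (39.3+28.0)/2 × 4 = 134.6
  [11.5→12]: (28.0+26.7)/2 × 0.5 = 13.675
  Sum = 436.85 µg/L·h

AUC = 437 µg/L·h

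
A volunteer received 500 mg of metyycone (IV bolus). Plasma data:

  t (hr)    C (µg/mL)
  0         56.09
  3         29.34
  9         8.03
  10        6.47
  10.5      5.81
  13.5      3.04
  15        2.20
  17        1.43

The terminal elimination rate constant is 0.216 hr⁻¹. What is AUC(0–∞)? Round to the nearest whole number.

AUC = 278 µg/mL·hr

Trapezoidal AUC_0→17:
  [0→3]: (56.09+29.34)/2 × 3 = 128.145
  [3→9]: (29.34+8.03)/2 × 6 = 112.11
  [9→10]: (8.03+6.47)/2 × 1 = 7.25
  [10→10.5]: (6.47+5.81)/2 × 0.5 = 3.07
  [10.5→13.5]: (5.81+3.04)/2 × 3 = 13.275
  [13.5→15]: (3.04+2.20)/2 × 1.5 = 3.93
  [15→17]: (2.20+1.43)/2 × 2 = 3.63
  Sum = 271.41 µg/mL·hr
Extrapolated tail: C_last / k_e = 1.43 / 0.216 = 6.620
AUC_0→∞ = 271.41 + 6.620 = 278.03 µg/mL·hr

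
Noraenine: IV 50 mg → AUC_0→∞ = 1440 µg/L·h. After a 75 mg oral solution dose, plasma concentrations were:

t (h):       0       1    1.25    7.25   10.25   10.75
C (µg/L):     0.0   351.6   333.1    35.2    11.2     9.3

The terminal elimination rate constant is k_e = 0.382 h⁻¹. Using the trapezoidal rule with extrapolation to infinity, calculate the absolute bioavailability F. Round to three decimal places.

Trapezoidal AUC_0→10.75 (oral solution):
  [0→1]: (0.0+351.6)/2 × 1 = 175.8
  [1→1.25]: (351.6+333.1)/2 × 0.25 = 85.5875
  [1.25→7.25]: (333.1+35.2)/2 × 6 = 1104.9
  [7.25→10.25]: (35.2+11.2)/2 × 3 = 69.6
  [10.25→10.75]: (11.2+9.3)/2 × 0.5 = 5.125
  Sum = 1441.0125 µg/L·h
Tail: C_last/k_e = 9.3/0.382 = 24.346
AUC_0→∞ (oral solution) = 1441.0125 + 24.346 = 1465.3585 µg/L·h
F = (AUC_ev/D_ev)/(AUC_iv/D_iv) = (1465.3585/75)/(1440/50) = 19.5381/28.8 = 0.6784

F = 0.678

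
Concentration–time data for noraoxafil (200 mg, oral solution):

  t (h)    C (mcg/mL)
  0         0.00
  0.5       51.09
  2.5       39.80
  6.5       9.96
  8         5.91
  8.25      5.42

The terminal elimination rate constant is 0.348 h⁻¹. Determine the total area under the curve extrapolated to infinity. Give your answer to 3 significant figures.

Trapezoidal AUC_0→8.25:
  [0→0.5]: (0.00+51.09)/2 × 0.5 = 12.7725
  [0.5→2.5]: (51.09+39.80)/2 × 2 = 90.89
  [2.5→6.5]: (39.80+9.96)/2 × 4 = 99.52
  [6.5→8]: (9.96+5.91)/2 × 1.5 = 11.9025
  [8→8.25]: (5.91+5.42)/2 × 0.25 = 1.41625
  Sum = 216.50125 mcg/mL·h
Extrapolated tail: C_last / k_e = 5.42 / 0.348 = 15.575
AUC_0→∞ = 216.50125 + 15.575 = 232.07625 mcg/mL·h

AUC = 232 mcg/mL·h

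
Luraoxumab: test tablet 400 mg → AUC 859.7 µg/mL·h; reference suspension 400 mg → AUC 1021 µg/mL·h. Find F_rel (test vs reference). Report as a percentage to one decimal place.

F_rel = 84.2%

F_rel = (AUC_test/D_test) / (AUC_ref/D_ref)
      = (859.7/400) / (1021/400)
      = 2.14925 / 2.5525 = 0.8420 = 84.20%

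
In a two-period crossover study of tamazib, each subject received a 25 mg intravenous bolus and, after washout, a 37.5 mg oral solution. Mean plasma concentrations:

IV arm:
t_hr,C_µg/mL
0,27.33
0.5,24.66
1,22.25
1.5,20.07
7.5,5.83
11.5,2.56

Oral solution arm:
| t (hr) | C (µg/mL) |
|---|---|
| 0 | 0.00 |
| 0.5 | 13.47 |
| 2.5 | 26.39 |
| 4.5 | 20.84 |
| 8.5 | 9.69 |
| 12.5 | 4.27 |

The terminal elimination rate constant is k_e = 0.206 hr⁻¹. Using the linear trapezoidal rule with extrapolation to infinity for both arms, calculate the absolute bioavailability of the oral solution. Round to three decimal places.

F = 0.938

Trapezoidal AUC_0→11.5 (IV):
  [0→0.5]: (27.33+24.66)/2 × 0.5 = 12.9975
  [0.5→1]: (24.66+22.25)/2 × 0.5 = 11.7275
  [1→1.5]: (22.25+20.07)/2 × 0.5 = 10.58
  [1.5→7.5]: (20.07+5.83)/2 × 6 = 77.7
  [7.5→11.5]: (5.83+2.56)/2 × 4 = 16.78
  Sum = 129.785 µg/mL·hr
IV tail: 2.56/0.206 = 12.427; AUC_iv,0→∞ = 129.785 + 12.427 = 142.212 µg/mL·hr
Trapezoidal AUC_0→12.5 (oral solution):
  [0→0.5]: (0.00+13.47)/2 × 0.5 = 3.3675
  [0.5→2.5]: (13.47+26.39)/2 × 2 = 39.86
  [2.5→4.5]: (26.39+20.84)/2 × 2 = 47.23
  [4.5→8.5]: (20.84+9.69)/2 × 4 = 61.06
  [8.5→12.5]: (9.69+4.27)/2 × 4 = 27.92
  Sum = 179.4375 µg/mL·hr
oral solution tail: 4.27/0.206 = 20.728; AUC_ev,0→∞ = 179.4375 + 20.728 = 200.1655 µg/mL·hr
F = (AUC_ev/D_ev)/(AUC_iv/D_iv) = (200.1655/37.5)/(142.212/25) = 5.33775/5.68848 = 0.9383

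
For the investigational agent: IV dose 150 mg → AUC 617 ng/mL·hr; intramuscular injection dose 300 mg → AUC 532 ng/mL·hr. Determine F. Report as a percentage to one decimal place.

F = 43.1%

F = (AUC_ev / D_ev) / (AUC_iv / D_iv)
  = (532/300) / (617/150)
  = 1.77333 / 4.11333 = 0.4311
  = 43.11%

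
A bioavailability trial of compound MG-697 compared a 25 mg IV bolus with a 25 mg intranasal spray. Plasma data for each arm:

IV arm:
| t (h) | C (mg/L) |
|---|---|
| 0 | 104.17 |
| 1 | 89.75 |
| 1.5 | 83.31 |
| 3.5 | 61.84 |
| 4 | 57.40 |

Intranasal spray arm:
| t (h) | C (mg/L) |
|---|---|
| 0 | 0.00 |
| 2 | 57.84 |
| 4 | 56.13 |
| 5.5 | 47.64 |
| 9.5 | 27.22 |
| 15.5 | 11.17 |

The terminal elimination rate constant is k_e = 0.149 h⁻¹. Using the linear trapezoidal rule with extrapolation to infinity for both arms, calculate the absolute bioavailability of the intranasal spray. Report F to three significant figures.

Trapezoidal AUC_0→4 (IV):
  [0→1]: (104.17+89.75)/2 × 1 = 96.96
  [1→1.5]: (89.75+83.31)/2 × 0.5 = 43.265
  [1.5→3.5]: (83.31+61.84)/2 × 2 = 145.15
  [3.5→4]: (61.84+57.40)/2 × 0.5 = 29.81
  Sum = 315.185 mg/L·h
IV tail: 57.40/0.149 = 385.235; AUC_iv,0→∞ = 315.185 + 385.235 = 700.42 mg/L·h
Trapezoidal AUC_0→15.5 (intranasal spray):
  [0→2]: (0.00+57.84)/2 × 2 = 57.84
  [2→4]: (57.84+56.13)/2 × 2 = 113.97
  [4→5.5]: (56.13+47.64)/2 × 1.5 = 77.8275
  [5.5→9.5]: (47.64+27.22)/2 × 4 = 149.72
  [9.5→15.5]: (27.22+11.17)/2 × 6 = 115.17
  Sum = 514.5275 mg/L·h
intranasal spray tail: 11.17/0.149 = 74.966; AUC_ev,0→∞ = 514.5275 + 74.966 = 589.4935 mg/L·h
F = (AUC_ev/D_ev)/(AUC_iv/D_iv) = (589.4935/25)/(700.42/25) = 23.57974/28.0168 = 0.8416

F = 0.842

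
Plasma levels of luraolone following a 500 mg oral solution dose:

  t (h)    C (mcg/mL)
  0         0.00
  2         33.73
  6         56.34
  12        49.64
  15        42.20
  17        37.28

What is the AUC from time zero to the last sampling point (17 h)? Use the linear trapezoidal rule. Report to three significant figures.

Trapezoidal AUC_0→17:
  [0→2]: (0.00+33.73)/2 × 2 = 33.73
  [2→6]: (33.73+56.34)/2 × 4 = 180.14
  [6→12]: (56.34+49.64)/2 × 6 = 317.94
  [12→15]: (49.64+42.20)/2 × 3 = 137.76
  [15→17]: (42.20+37.28)/2 × 2 = 79.48
  Sum = 749.05 mcg/mL·h

AUC = 749 mcg/mL·h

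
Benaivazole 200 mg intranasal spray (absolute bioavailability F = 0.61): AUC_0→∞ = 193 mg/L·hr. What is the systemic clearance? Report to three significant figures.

CL = 0.632 L/hr

CL = F × Dose / AUC_0→∞
   = 0.61 × 200 / 193 = 0.632124 L/hr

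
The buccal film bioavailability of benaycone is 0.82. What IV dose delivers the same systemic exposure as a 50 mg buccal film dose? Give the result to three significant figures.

Systemic exposure from an extravascular dose = F × D_ev, so the equivalent IV dose is F × D_ev.
D_iv = F × D_ev = 0.82 × 50 = 41 mg

D_iv = 41.0 mg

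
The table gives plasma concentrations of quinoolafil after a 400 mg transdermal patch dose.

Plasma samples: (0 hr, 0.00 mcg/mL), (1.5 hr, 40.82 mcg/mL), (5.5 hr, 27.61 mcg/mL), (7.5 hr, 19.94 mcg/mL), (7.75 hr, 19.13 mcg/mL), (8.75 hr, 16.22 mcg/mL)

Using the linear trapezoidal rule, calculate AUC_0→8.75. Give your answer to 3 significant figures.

Trapezoidal AUC_0→8.75:
  [0→1.5]: (0.00+40.82)/2 × 1.5 = 30.615
  [1.5→5.5]: (40.82+27.61)/2 × 4 = 136.86
  [5.5→7.5]: (27.61+19.94)/2 × 2 = 47.55
  [7.5→7.75]: (19.94+19.13)/2 × 0.25 = 4.88375
  [7.75→8.75]: (19.13+16.22)/2 × 1 = 17.675
  Sum = 237.58375 mcg/mL·hr

AUC = 238 mcg/mL·hr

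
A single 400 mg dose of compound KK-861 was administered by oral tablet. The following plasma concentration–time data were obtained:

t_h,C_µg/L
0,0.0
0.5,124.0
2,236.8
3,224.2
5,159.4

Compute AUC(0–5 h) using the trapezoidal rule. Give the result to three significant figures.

AUC = 916 µg/L·h

Trapezoidal AUC_0→5:
  [0→0.5]: (0.0+124.0)/2 × 0.5 = 31.0
  [0.5→2]: (124.0+236.8)/2 × 1.5 = 270.6
  [2→3]: (236.8+224.2)/2 × 1 = 230.5
  [3→5]: (224.2+159.4)/2 × 2 = 383.6
  Sum = 915.7 µg/L·h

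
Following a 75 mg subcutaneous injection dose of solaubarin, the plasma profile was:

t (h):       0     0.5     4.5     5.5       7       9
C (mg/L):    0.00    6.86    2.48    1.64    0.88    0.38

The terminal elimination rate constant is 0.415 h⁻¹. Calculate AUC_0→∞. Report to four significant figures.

AUC = 26.52 mg/L·h

Trapezoidal AUC_0→9:
  [0→0.5]: (0.00+6.86)/2 × 0.5 = 1.715
  [0.5→4.5]: (6.86+2.48)/2 × 4 = 18.68
  [4.5→5.5]: (2.48+1.64)/2 × 1 = 2.06
  [5.5→7]: (1.64+0.88)/2 × 1.5 = 1.89
  [7→9]: (0.88+0.38)/2 × 2 = 1.26
  Sum = 25.605 mg/L·h
Extrapolated tail: C_last / k_e = 0.38 / 0.415 = 0.916
AUC_0→∞ = 25.605 + 0.916 = 26.521 mg/L·h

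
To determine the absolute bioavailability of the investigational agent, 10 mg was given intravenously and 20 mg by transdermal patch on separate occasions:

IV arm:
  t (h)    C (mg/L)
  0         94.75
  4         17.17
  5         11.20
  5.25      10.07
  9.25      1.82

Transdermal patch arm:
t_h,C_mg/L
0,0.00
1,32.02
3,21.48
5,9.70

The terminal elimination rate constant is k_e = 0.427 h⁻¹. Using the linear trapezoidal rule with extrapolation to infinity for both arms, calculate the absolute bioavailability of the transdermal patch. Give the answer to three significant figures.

F = 0.230

Trapezoidal AUC_0→9.25 (IV):
  [0→4]: (94.75+17.17)/2 × 4 = 223.84
  [4→5]: (17.17+11.20)/2 × 1 = 14.185
  [5→5.25]: (11.20+10.07)/2 × 0.25 = 2.65875
  [5.25→9.25]: (10.07+1.82)/2 × 4 = 23.78
  Sum = 264.46375 mg/L·h
IV tail: 1.82/0.427 = 4.262; AUC_iv,0→∞ = 264.46375 + 4.262 = 268.72575 mg/L·h
Trapezoidal AUC_0→5 (transdermal patch):
  [0→1]: (0.00+32.02)/2 × 1 = 16.01
  [1→3]: (32.02+21.48)/2 × 2 = 53.5
  [3→5]: (21.48+9.70)/2 × 2 = 31.18
  Sum = 100.69 mg/L·h
transdermal patch tail: 9.70/0.427 = 22.717; AUC_ev,0→∞ = 100.69 + 22.717 = 123.407 mg/L·h
F = (AUC_ev/D_ev)/(AUC_iv/D_iv) = (123.407/20)/(268.72575/10) = 6.17035/26.872575 = 0.2296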